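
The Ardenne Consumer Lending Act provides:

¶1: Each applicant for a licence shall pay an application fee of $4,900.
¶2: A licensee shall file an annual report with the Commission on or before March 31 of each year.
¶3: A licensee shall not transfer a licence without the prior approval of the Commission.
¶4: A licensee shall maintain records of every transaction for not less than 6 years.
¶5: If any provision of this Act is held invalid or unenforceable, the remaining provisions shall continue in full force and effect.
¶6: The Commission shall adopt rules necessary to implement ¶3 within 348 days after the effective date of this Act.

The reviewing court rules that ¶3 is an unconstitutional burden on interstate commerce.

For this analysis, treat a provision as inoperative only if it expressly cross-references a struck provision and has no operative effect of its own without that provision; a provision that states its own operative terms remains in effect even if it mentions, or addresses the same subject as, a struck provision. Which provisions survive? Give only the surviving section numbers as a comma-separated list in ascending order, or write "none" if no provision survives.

¶3 is struck. The only function of ¶6 is the rulemaking mandate for ¶3, so it cannot stand once ¶3 is removed. ¶5 is a severability clause and preserves every provision that can still be given independent effect. ¶1, ¶2, ¶4, and ¶5 remain in effect.

1, 2, 4, 5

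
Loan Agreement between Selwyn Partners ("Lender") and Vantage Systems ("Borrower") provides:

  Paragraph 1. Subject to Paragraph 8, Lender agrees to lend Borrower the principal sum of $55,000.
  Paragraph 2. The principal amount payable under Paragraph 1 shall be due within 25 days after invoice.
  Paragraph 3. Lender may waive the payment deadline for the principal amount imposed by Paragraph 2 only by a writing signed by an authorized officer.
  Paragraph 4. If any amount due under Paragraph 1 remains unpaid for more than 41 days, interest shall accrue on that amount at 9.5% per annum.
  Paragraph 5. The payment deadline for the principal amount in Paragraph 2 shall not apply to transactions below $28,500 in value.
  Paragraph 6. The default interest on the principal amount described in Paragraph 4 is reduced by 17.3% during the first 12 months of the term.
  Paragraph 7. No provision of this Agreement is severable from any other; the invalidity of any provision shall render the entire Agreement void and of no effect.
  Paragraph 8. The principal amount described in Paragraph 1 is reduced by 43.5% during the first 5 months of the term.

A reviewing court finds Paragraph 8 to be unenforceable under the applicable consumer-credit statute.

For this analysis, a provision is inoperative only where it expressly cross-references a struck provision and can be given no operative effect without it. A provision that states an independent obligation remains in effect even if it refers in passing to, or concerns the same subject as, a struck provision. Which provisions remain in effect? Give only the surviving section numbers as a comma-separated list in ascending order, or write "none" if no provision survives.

none

Paragraph 8 is struck. Nothing else in the Agreement is defined by reference to Paragraph 8. Paragraph 7 provides that the Agreement is not severable, so the invalidity of any one provision voids the entire Agreement. No provision of the Agreement survives.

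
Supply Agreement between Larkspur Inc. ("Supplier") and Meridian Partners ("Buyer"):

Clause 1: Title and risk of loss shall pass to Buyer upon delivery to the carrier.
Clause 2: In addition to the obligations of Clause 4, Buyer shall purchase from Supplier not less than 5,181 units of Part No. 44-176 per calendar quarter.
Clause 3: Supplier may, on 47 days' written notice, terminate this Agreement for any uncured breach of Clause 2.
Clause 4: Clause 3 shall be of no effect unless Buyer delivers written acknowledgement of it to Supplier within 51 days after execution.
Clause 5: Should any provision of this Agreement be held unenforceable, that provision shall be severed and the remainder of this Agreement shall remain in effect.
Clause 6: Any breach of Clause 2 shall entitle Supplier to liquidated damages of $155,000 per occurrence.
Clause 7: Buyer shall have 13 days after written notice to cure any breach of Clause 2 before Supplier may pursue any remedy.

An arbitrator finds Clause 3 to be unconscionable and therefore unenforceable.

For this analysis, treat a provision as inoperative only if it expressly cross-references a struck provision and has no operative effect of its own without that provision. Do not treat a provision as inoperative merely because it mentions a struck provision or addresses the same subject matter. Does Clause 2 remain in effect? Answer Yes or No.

Clause 3 is struck. The only function of Clause 4 is the acknowledgement condition for Clause 3, so it cannot stand once Clause 3 is removed. Although Clause 2 refers to Clause 4, its operative terms do not depend on Clause 4, so it remains in effect. Clause 5 is a severability clause and preserves every provision that can still be given independent effect. Clause 1, Clause 2, Clause 5, Clause 6, and Clause 7 remain in effect. Clause 2 is among the surviving provisions, so the answer is yes.

Yes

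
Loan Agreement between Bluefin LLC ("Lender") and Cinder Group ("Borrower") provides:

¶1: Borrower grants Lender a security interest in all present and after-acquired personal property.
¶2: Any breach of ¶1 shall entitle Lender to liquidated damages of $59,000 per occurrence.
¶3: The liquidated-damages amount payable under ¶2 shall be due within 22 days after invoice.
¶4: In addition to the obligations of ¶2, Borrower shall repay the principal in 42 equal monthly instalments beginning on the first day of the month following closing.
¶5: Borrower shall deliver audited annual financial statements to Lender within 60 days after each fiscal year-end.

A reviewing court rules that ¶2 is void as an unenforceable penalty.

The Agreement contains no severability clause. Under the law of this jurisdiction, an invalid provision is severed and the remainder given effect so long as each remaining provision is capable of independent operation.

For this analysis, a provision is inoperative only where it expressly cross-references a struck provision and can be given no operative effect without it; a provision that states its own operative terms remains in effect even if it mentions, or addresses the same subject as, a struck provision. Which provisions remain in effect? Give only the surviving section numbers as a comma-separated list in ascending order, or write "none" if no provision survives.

1, 4, 5

¶2 is struck. ¶3 operates only by reference to ¶2, so it falls with ¶2. Although ¶4 refers to ¶2, its operative terms do not depend on ¶2, so it remains in effect. With no severability clause, the stated default rule severs what cannot stand and enforces each remaining provision that can operate on its own. ¶1, ¶4, and ¶5 remain in effect.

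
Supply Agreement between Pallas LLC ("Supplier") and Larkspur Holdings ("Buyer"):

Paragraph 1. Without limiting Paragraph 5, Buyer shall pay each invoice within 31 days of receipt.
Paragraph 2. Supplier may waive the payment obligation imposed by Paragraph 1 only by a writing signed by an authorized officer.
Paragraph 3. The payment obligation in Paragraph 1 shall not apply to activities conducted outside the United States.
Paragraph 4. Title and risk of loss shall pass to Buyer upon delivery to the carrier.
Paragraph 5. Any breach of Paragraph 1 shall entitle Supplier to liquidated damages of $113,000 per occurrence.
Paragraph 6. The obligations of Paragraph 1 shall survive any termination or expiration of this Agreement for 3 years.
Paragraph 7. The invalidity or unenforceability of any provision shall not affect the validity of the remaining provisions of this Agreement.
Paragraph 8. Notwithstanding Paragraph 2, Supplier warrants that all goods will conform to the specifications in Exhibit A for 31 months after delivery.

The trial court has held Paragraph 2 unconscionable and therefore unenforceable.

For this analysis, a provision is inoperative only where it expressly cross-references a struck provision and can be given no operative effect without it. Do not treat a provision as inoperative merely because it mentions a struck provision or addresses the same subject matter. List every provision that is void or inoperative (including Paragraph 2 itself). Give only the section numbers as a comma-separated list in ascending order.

Paragraph 2 is struck. Paragraph 8 mentions Paragraph 2 but its own obligation stands independently of Paragraph 2, so Paragraph 8 is not affected. Nothing else in the Agreement is defined by reference to Paragraph 2. Paragraph 7 is a severability clause and preserves every provision that can still be given independent effect. That leaves Paragraph 1, Paragraph 3, Paragraph 4, Paragraph 5, Paragraph 6, Paragraph 7, and Paragraph 8 in effect.

2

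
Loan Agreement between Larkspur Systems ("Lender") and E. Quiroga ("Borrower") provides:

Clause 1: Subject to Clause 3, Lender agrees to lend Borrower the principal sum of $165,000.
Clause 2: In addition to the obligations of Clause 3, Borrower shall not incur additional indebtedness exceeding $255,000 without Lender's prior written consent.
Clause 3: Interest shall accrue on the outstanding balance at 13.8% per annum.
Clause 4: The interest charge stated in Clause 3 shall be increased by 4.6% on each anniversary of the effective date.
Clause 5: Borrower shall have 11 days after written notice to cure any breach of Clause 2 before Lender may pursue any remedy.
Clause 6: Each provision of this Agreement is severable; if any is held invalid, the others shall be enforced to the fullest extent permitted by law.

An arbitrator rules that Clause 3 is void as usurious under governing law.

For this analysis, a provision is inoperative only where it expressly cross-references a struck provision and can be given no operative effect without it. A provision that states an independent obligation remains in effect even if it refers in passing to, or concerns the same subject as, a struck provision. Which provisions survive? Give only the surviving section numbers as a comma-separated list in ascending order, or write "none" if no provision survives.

Clause 3 is struck. Clause 4 operates only by reference to Clause 3, so it falls with Clause 3. Although Clause 1 refers to Clause 3, its operative terms do not depend on Clause 3, so it remains in effect. Clause 2 mentions Clause 3 but its own obligation stands independently of Clause 3, so Clause 2 is not affected. Clause 6 is a severability clause and preserves every provision that can still be given independent effect. That leaves Clause 1, Clause 2, Clause 5, and Clause 6 in effect.

1, 2, 5, 6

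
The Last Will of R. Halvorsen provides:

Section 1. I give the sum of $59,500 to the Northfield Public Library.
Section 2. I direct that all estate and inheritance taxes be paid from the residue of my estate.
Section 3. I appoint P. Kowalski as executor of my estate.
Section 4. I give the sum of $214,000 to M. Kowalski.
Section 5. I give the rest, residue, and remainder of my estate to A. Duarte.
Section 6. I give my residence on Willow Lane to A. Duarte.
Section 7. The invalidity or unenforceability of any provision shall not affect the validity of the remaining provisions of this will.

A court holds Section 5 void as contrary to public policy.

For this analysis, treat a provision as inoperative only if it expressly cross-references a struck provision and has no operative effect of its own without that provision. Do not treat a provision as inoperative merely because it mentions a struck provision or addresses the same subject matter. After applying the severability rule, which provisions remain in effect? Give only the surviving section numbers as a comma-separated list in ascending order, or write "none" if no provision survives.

1, 2, 3, 4, 6, 7

Section 5 is struck. Nothing else in the will is defined by reference to Section 5. Under the severability clause in Section 7, the remaining provisions continue in force. The provisions still in force are Section 1, Section 2, Section 3, Section 4, Section 6, and Section 7.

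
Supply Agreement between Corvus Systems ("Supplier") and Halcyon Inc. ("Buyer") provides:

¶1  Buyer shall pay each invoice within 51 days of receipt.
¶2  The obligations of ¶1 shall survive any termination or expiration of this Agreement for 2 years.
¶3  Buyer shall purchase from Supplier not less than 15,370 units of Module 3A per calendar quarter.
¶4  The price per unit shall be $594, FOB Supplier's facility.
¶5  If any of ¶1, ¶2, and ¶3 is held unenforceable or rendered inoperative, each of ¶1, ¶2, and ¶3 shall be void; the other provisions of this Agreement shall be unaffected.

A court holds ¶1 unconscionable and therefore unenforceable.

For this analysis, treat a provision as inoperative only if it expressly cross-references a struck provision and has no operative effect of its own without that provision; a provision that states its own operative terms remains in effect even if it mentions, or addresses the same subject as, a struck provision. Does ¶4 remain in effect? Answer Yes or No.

Yes

¶1 is struck. ¶2 merely fixes the survival period for ¶1; with ¶1 gone it has nothing to operate on and falls away. ¶5 declares ¶1, ¶2, and ¶3 mutually dependent; since one of them has fallen, all of them are of no effect. That brings down ¶3 as well. The remainder continues in force under ¶5. The provisions still in force are ¶4 and ¶5. ¶4 is among the surviving provisions, so the answer is yes.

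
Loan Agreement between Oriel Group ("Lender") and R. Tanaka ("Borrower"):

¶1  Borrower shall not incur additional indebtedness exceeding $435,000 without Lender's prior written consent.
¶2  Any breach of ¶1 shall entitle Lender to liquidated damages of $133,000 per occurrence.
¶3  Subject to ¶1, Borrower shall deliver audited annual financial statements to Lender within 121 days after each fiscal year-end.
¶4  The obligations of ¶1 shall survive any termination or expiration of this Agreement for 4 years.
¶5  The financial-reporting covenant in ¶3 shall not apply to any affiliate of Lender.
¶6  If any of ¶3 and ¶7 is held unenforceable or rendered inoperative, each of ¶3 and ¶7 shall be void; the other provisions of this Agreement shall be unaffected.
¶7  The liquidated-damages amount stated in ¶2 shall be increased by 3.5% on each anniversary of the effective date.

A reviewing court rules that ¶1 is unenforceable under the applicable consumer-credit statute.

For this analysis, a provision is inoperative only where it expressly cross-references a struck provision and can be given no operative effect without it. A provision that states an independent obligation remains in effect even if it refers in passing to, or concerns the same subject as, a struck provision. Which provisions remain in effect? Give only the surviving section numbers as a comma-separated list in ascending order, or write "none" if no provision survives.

6

¶1 is struck. ¶2 has no operative effect of its own apart from ¶1 and is therefore inoperative. ¶4 operates only by reference to ¶1, so it falls with ¶1. ¶7 operates only by reference to ¶2, so it falls with ¶2. ¶6 declares ¶3 and ¶7 mutually dependent; since one of them has fallen, all of them are of no effect. That brings down ¶3 as well. ¶5 in turn depends solely on a provision now struck and likewise falls. The remainder continues in force under ¶6. Only ¶6 remains in effect.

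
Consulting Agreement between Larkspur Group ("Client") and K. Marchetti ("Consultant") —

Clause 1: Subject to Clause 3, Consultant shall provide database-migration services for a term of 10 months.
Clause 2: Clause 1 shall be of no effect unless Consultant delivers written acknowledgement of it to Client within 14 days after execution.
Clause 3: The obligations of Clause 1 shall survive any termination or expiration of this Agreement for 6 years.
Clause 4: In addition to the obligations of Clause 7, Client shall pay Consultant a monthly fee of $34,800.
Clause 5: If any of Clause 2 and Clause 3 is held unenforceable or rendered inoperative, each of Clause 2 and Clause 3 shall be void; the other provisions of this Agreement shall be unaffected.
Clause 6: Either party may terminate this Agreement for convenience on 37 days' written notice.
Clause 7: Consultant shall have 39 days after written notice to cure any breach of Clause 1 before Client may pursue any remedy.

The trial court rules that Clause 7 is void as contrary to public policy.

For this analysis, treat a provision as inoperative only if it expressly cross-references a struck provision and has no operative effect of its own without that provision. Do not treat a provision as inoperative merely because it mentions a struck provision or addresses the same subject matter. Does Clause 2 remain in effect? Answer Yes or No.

Yes

Clause 7 is struck. Although Clause 4 refers to Clause 7, its operative terms do not depend on Clause 7, so it remains in effect. No other provision's operative terms depend on Clause 7. Clause 5 ties Clause 2 and Clause 3 together, but none of those is affected here; the remaining provisions continue in force under Clause 5. The provisions still in force are Clause 1, Clause 2, Clause 3, Clause 4, Clause 5, and Clause 6. Clause 2 is among the surviving provisions, so the answer is yes.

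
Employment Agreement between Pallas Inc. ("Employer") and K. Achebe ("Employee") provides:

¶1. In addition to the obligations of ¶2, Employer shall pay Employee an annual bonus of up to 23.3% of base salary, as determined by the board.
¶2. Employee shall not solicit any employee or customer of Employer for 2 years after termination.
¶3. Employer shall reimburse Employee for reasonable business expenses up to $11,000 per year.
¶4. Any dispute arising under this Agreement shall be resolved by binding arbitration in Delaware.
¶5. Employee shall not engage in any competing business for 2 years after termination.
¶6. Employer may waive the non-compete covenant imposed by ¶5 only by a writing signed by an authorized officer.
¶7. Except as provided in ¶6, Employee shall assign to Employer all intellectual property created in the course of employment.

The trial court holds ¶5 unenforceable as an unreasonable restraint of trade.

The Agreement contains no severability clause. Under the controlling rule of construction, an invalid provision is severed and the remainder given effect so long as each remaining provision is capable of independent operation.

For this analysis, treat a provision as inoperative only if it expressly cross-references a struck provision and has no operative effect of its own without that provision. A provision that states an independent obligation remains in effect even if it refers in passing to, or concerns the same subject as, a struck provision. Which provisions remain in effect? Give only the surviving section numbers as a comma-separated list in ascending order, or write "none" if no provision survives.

¶5 is struck. The only function of ¶6 is the waiver condition for ¶5, so it cannot stand once ¶5 is removed. Although ¶7 refers to ¶6, its operative terms do not depend on ¶6, so it remains in effect. With no severability clause, the stated default rule severs what cannot stand and enforces each remaining provision that can operate on its own. The provisions still in force are ¶1, ¶2, ¶3, ¶4, and ¶7.

1, 2, 3, 4, 7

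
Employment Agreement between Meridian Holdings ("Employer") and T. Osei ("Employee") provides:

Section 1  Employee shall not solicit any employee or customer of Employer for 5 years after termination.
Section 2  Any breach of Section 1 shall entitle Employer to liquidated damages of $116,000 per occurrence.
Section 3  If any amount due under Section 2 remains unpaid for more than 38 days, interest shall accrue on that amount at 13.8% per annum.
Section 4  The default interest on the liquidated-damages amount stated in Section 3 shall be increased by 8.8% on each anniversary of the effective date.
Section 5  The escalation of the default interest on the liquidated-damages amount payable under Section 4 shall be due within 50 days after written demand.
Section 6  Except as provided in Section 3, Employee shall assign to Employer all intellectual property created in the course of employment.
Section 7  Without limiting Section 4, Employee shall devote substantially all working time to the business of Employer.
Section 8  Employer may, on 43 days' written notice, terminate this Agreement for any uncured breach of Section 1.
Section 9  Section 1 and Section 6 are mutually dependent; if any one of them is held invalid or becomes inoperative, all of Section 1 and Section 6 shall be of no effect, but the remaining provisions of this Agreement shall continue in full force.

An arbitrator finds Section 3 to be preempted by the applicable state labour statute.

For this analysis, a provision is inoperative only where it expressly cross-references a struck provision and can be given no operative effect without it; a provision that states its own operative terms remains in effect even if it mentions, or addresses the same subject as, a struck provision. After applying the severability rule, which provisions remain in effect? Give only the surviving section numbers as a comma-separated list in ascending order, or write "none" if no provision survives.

Section 3 is struck. Section 4 operates only by reference to Section 3, so it falls with Section 3. Section 5 has no operative effect of its own apart from Section 4 and is therefore inoperative. Although Section 6 refers to Section 3, its operative terms do not depend on Section 3, so it remains in effect. Although Section 7 refers to Section 4, its operative terms do not depend on Section 4, so it remains in effect. Section 9 ties Section 1 and Section 6 together, but none of those is affected here; the remaining provisions continue in force under Section 9. The provisions still in force are Section 1, Section 2, Section 6, Section 7, Section 8, and Section 9.

1, 2, 6, 7, 8, 9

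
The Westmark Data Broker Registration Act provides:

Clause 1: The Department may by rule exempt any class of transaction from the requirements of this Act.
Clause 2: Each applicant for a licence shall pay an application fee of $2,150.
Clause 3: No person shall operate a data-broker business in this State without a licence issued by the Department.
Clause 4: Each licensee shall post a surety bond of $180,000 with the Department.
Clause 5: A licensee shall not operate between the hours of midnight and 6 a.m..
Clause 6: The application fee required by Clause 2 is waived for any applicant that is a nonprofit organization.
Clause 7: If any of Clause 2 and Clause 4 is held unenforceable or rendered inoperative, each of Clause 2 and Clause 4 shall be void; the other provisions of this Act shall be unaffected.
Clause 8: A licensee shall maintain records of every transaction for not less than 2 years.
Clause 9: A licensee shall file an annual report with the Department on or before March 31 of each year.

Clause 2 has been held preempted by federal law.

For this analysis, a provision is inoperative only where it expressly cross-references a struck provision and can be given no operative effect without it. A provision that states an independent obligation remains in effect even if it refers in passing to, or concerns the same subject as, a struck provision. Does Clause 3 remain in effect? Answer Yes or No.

Clause 2 is struck. The whole of Clause 6 is the nonprofit waiver of the application fee, defined by reference to Clause 2, so Clause 6 cannot stand once Clause 2 is removed. Clause 7 declares Clause 2 and Clause 4 mutually dependent; since one of them has fallen, all of them are of no effect. That brings down Clause 4 as well. The remainder continues in force under Clause 7. The provisions still in force are Clause 1, Clause 3, Clause 5, Clause 7, Clause 8, and Clause 9. Clause 3 is among the surviving provisions, so the answer is yes.

Yes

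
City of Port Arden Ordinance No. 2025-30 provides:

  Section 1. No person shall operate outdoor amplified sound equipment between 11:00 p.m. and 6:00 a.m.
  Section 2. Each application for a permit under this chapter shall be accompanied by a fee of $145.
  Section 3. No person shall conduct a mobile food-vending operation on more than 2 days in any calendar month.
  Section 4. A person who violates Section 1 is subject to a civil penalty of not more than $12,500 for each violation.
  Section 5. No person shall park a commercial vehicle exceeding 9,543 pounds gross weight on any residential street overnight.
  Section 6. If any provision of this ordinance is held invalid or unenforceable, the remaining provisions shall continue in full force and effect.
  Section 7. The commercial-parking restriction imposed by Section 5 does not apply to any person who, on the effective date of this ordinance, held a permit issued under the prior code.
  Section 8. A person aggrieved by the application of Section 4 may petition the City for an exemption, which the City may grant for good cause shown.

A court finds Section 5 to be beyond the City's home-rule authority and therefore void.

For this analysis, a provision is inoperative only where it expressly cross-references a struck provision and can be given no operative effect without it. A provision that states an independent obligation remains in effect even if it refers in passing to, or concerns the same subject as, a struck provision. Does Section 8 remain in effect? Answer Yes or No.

Yes

Section 5 is struck. The only function of Section 7 is the grandfather exemption from Section 5, so it cannot stand once Section 5 is removed. Section 6 is a severability clause and preserves every provision that can still be given independent effect. The provisions still in force are Section 1, Section 2, Section 3, Section 4, Section 6, and Section 8. Section 8 is among the surviving provisions, so the answer is yes.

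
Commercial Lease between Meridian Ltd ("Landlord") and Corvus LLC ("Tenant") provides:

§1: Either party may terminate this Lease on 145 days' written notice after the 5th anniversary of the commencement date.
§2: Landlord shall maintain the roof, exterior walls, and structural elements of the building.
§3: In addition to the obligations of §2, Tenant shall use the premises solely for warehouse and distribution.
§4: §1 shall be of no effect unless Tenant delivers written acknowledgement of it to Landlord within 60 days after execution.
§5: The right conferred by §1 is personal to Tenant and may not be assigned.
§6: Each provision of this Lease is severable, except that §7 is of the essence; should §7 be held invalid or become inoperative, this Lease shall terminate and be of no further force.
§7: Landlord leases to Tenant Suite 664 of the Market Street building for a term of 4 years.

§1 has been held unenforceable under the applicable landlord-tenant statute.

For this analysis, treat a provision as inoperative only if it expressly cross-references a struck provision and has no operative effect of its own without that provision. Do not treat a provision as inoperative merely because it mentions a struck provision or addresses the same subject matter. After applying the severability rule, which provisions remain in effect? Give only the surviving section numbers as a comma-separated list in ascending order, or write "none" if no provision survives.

§1 is struck. §4 operates only by reference to §1, so it falls with §1. §5 has no operative effect of its own apart from §1 and is therefore inoperative. §6 makes §7 an essential term, but §7 is unaffected, so the severability proviso in §6 preserves the remaining provisions. That leaves §2, §3, §6, and §7 in effect.

2, 3, 6, 7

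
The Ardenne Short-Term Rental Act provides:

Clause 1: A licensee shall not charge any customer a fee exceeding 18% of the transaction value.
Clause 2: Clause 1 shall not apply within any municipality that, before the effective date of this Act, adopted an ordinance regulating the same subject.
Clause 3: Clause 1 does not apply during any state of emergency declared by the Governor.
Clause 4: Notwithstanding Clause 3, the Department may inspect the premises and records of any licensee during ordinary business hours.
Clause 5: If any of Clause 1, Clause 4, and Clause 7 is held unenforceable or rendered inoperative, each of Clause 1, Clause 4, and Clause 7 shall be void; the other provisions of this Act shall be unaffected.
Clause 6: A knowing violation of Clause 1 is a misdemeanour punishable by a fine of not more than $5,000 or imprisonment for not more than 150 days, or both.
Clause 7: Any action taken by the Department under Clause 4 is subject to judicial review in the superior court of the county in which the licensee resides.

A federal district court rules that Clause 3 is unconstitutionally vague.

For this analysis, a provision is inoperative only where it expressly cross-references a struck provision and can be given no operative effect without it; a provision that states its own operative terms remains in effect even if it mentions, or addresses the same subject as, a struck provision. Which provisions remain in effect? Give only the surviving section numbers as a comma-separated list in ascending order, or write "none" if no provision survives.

Clause 3 is struck. Clause 4 mentions Clause 3 but its own obligation stands independently of Clause 3, so Clause 4 is not affected. No other provision's operative terms depend on Clause 3. Clause 5 ties Clause 1, Clause 4, and Clause 7 together, but none of those is affected here; the remaining provisions continue in force under Clause 5. Clause 1, Clause 2, Clause 4, Clause 5, Clause 6, and Clause 7 remain in effect.

1, 2, 4, 5, 6, 7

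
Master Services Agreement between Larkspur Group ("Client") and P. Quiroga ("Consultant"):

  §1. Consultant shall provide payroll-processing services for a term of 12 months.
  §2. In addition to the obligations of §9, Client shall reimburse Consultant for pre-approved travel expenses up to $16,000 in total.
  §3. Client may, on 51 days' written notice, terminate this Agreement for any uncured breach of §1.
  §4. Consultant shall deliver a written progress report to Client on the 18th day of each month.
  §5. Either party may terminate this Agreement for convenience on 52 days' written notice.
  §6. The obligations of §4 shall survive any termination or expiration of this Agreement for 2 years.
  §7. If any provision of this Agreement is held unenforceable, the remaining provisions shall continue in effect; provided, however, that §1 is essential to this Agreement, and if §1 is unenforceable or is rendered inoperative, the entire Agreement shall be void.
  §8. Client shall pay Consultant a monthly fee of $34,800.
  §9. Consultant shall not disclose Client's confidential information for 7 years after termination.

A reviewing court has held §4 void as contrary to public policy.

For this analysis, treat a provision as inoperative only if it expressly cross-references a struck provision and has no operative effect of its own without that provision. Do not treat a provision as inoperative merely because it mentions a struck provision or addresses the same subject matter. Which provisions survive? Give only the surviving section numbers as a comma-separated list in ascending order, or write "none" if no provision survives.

§4 is struck. §6 has no operative effect of its own apart from §4 and is therefore inoperative. §7 makes §1 an essential term, but §1 is unaffected, so the severability proviso in §7 preserves the remaining provisions. That leaves §1, §2, §3, §5, §7, §8, and §9 in effect.

1, 2, 3, 5, 7, 8, 9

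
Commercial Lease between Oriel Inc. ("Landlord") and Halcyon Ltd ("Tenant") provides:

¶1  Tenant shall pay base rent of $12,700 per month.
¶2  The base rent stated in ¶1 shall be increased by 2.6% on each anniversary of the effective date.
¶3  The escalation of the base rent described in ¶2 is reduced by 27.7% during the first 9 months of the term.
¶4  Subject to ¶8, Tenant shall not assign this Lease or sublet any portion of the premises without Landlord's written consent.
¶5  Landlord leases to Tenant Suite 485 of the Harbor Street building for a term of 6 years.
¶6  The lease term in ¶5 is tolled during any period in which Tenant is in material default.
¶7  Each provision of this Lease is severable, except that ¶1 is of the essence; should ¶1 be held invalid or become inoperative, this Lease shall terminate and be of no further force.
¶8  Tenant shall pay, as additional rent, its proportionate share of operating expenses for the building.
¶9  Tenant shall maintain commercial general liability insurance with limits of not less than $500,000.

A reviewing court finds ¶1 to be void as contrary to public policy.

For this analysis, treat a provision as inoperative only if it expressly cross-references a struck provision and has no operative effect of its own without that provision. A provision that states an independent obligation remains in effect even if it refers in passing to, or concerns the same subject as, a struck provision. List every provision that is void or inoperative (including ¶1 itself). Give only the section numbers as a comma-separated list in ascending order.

¶1 is struck. ¶2 operates only by reference to ¶1, so it falls with ¶1. ¶3 does nothing except set the introductory reduction to the escalation of the base rent by reference to ¶2; with ¶2 gone it has no independent effect and is inoperative. ¶7 makes ¶1 an essential term, and ¶1 is the provision held invalid; under ¶7, the entire Lease is therefore void. No provision of the Lease survives.

1, 2, 3, 4, 5, 6, 7, 8, 9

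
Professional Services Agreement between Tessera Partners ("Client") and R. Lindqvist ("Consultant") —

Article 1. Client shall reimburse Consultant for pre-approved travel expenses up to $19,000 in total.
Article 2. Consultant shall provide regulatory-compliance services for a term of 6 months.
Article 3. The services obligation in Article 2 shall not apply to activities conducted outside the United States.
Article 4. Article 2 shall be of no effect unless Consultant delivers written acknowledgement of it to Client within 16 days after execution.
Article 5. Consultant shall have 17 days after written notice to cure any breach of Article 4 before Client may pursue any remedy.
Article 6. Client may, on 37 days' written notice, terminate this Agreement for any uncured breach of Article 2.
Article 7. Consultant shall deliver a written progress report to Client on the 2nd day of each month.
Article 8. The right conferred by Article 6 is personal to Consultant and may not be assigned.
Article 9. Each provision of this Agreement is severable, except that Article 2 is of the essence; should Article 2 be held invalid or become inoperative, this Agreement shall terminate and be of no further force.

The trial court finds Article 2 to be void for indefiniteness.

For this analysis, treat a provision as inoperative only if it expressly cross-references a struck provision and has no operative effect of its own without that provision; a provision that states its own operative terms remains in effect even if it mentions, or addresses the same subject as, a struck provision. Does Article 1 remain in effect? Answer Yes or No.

Article 2 is struck. Article 3 operates only by reference to Article 2, so it falls with Article 2. The only function of Article 4 is the acknowledgement condition for Article 2, so it cannot stand once Article 2 is removed. Article 6 merely fixes the termination right for breach of Article 2; with Article 2 gone it has nothing to operate on and falls away. Article 5 operates only by reference to Article 4, so it falls with Article 4. Article 8 has no operative effect of its own apart from Article 6 and is therefore inoperative. Article 9 makes Article 2 an essential term, and Article 2 is the provision held invalid; under Article 9, the entire Agreement is therefore void. No provision of the Agreement survives. Article 1 is among the inoperative provisions, so the answer is no.

No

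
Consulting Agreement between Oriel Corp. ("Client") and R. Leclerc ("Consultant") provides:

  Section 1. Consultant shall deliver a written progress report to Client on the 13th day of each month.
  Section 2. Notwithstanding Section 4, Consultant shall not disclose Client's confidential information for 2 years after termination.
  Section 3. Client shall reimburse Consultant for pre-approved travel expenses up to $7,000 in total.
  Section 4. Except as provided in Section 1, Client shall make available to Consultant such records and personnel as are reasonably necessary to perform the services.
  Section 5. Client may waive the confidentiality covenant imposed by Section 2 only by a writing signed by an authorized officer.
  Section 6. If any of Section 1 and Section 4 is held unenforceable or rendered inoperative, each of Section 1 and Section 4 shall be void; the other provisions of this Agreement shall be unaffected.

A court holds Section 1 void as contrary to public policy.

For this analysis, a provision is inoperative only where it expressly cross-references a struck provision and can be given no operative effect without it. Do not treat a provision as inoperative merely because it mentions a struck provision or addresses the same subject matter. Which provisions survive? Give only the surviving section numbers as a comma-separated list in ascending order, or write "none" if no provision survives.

2, 3, 5, 6

Section 1 is struck. Section 2 mentions Section 4 but its own obligation stands independently of Section 4, so Section 2 is not affected. Nothing else in the Agreement is defined by reference to Section 1. Section 6 declares Section 1 and Section 4 mutually dependent; since one of them has fallen, all of them are of no effect. That brings down Section 4 as well. The remainder continues in force under Section 6. Section 2, Section 3, Section 5, and Section 6 remain in effect.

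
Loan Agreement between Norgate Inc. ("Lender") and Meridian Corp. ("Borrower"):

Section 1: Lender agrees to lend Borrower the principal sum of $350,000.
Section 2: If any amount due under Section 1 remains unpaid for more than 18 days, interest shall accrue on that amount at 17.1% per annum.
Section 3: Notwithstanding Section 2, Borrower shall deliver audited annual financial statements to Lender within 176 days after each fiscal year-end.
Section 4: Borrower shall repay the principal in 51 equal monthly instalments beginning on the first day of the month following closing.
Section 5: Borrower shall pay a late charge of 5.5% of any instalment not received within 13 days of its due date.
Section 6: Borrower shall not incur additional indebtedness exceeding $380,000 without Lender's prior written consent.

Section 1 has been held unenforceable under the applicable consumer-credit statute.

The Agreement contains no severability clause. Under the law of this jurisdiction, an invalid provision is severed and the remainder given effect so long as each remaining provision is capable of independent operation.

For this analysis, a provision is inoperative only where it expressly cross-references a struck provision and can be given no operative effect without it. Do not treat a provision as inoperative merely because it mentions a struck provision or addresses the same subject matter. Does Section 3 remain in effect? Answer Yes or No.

Yes

Section 1 is struck. Section 2 has no operative effect of its own apart from Section 1 and is therefore inoperative. Although Section 3 refers to Section 2, its operative terms do not depend on Section 2, so it remains in effect. Under the stated default rule, only provisions that cannot operate independently fall away; the rest are enforced. That leaves Section 3, Section 4, Section 5, and Section 6 in effect. Section 3 is among the surviving provisions, so the answer is yes.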